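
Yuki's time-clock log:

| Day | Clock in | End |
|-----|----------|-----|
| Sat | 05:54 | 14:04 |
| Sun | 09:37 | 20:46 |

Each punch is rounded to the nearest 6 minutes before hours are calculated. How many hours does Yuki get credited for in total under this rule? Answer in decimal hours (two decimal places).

Sat: in 05:54→05:54, out 14:04→14:06; 8 h 12 min
Sun: in 09:37→09:36, out 20:46→20:48; 11 h 12 min
Total credited: 19 h 24 min.

19.40 hours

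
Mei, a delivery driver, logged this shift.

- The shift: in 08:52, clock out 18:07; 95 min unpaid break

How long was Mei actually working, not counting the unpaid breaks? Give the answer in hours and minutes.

7 h 40 min

The shift: 08:52–18:07 = 9 h 15 min; less 95 min break → 7 h 40 min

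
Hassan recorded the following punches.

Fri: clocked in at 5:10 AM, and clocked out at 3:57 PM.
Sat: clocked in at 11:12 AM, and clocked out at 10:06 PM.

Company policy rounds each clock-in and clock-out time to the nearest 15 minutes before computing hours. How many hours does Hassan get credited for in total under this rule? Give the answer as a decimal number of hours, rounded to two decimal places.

Fri: in 5:10 AM→5:15 AM, out 3:57 PM→4:00 PM; 10 h 45 min
Sat: in 11:12 AM→11:15 AM, out 10:06 PM→10:00 PM; 10 h 45 min
Total credited: 21 h 30 min.

21.50 hours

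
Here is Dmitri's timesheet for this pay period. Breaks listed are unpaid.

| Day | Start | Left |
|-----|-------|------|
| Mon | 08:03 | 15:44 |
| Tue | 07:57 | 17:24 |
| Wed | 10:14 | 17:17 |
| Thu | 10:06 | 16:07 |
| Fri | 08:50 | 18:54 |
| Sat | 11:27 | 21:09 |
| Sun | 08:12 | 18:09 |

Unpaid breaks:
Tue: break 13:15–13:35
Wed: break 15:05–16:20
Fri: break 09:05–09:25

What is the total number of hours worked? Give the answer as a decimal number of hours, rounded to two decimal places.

Mon: 08:03–15:44 = 7 h 41 min
Tue: 07:57–17:24 = 9 h 27 min; less 20 min break → 9 h 7 min
Wed: 10:14–17:17 = 7 h 3 min; less 75 min break → 5 h 48 min
Thu: 10:06–16:07 = 6 h 1 min
Fri: 08:50–18:54 = 10 h 4 min; less 20 min break → 9 h 44 min
Sat: 11:27–21:09 = 9 h 42 min
Sun: 08:12–18:09 = 9 h 57 min
Total: 7 h 41 min + 9 h 7 min + 5 h 48 min + 6 h 1 min + 9 h 44 min + 9 h 42 min + 9 h 57 min = 58 h 0 min.

58.00 hours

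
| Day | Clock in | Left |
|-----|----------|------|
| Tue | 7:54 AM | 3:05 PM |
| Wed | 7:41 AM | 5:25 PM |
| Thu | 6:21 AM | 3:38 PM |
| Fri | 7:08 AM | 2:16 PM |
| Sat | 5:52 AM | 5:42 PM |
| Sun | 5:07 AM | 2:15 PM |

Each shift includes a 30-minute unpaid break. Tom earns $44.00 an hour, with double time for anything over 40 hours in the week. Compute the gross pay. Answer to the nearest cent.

$2754.40

Tue: 7:54 AM–3:05 PM = 7 h 11 min; less 30 min break → 6 h 41 min
Wed: 7:41 AM–5:25 PM = 9 h 44 min; less 30 min break → 9 h 14 min
Thu: 6:21 AM–3:38 PM = 9 h 17 min; less 30 min break → 8 h 47 min
Fri: 7:08 AM–2:16 PM = 7 h 8 min; less 30 min break → 6 h 38 min
Sat: 5:52 AM–5:42 PM = 11 h 50 min; less 30 min break → 11 h 20 min
Sun: 5:07 AM–2:15 PM = 9 h 8 min; less 30 min break → 8 h 38 min
Total worked: 51 h 18 min = 3078 min.
Regular 40 h 0 min = 2400 min at $44.00/h; overtime 11 h 18 min = 678 min at $88.00/h.
Pay = (2400 × $44.00 + 678 × $88.00) ÷ 60 = $2754.40.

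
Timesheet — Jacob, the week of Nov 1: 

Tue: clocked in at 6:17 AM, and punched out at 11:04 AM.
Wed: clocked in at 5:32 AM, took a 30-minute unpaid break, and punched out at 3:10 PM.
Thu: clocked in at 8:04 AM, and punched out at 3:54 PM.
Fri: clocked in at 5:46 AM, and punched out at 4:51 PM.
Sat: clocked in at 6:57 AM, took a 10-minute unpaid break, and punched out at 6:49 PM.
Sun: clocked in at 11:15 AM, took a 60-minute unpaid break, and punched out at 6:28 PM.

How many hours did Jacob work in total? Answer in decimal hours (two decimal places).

50.75 hours

Tue: 6:17 AM–11:04 AM = 4 h 47 min
Wed: 5:32 AM–3:10 PM = 9 h 38 min; less 30 min break → 9 h 8 min
Thu: 8:04 AM–3:54 PM = 7 h 50 min
Fri: 5:46 AM–4:51 PM = 11 h 5 min
Sat: 6:57 AM–6:49 PM = 11 h 52 min; less 10 min break → 11 h 42 min
Sun: 11:15 AM–6:28 PM = 7 h 13 min; less 60 min break → 6 h 13 min
Total: 4 h 47 min + 9 h 8 min + 7 h 50 min + 11 h 5 min + 11 h 42 min + 6 h 13 min = 50 h 45 min.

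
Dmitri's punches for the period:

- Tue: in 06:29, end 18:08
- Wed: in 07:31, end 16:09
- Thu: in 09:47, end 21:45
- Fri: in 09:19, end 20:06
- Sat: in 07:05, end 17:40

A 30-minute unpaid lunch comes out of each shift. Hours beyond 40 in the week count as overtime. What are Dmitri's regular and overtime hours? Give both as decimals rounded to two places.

Regular 40.00 hours, overtime 11.12 hours

Tue: 06:29–18:08 = 11 h 39 min; less 30 min break → 11 h 9 min
Wed: 07:31–16:09 = 8 h 38 min; less 30 min break → 8 h 8 min
Thu: 09:47–21:45 = 11 h 58 min; less 30 min break → 11 h 28 min
Fri: 09:19–20:06 = 10 h 47 min; less 30 min break → 10 h 17 min
Sat: 07:05–17:40 = 10 h 35 min; less 30 min break → 10 h 5 min
Total worked: 51 h 7 min = 51.12 h.
Threshold 40 h → overtime 11 h 7 min, regular 40 h 0 min.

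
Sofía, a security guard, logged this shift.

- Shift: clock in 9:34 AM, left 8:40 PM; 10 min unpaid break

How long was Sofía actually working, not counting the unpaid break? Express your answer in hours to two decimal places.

Shift: 9:34 AM–8:40 PM = 11 h 6 min; less 10 min break → 10 h 56 min

10.93 hours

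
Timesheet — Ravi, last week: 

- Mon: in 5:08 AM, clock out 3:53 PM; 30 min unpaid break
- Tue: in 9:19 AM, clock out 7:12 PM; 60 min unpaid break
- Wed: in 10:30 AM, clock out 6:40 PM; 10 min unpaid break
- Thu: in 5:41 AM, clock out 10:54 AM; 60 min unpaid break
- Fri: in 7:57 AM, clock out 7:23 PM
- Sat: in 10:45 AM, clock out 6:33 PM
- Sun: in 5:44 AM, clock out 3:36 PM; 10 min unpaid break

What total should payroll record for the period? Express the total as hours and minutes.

Mon: 5:08 AM–3:53 PM = 10 h 45 min; less 30 min break → 10 h 15 min
Tue: 9:19 AM–7:12 PM = 9 h 53 min; less 60 min break → 8 h 53 min
Wed: 10:30 AM–6:40 PM = 8 h 10 min; less 10 min break → 8 h 0 min
Thu: 5:41 AM–10:54 AM = 5 h 13 min; less 60 min break → 4 h 13 min
Fri: 7:57 AM–7:23 PM = 11 h 26 min
Sat: 10:45 AM–6:33 PM = 7 h 48 min
Sun: 5:44 AM–3:36 PM = 9 h 52 min; less 10 min break → 9 h 42 min
Total: 10 h 15 min + 8 h 53 min + 8 h 0 min + 4 h 13 min + 11 h 26 min + 7 h 48 min + 9 h 42 min = 60 h 17 min.

60 h 17 min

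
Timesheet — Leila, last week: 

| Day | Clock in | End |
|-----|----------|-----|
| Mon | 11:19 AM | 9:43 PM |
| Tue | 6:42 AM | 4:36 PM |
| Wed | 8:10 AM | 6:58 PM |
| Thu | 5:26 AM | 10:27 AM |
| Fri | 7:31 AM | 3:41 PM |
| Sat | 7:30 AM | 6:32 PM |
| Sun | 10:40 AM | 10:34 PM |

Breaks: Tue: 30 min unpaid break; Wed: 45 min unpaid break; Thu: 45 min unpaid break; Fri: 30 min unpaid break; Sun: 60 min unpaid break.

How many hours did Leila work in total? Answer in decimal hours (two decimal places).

Mon: 11:19 AM–9:43 PM = 10 h 24 min
Tue: 6:42 AM–4:36 PM = 9 h 54 min; less 30 min break → 9 h 24 min
Wed: 8:10 AM–6:58 PM = 10 h 48 min; less 45 min break → 10 h 3 min
Thu: 5:26 AM–10:27 AM = 5 h 1 min; less 45 min break → 4 h 16 min
Fri: 7:31 AM–3:41 PM = 8 h 10 min; less 30 min break → 7 h 40 min
Sat: 7:30 AM–6:32 PM = 11 h 2 min
Sun: 10:40 AM–10:34 PM = 11 h 54 min; less 60 min break → 10 h 54 min
Total: 10 h 24 min + 9 h 24 min + 10 h 3 min + 4 h 16 min + 7 h 40 min + 11 h 2 min + 10 h 54 min = 63 h 43 min.

63.72 hours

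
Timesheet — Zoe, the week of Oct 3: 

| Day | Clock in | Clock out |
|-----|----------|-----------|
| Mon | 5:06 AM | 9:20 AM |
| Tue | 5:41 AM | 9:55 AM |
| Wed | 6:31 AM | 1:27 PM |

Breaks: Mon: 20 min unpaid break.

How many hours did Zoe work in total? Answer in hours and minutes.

15 h 4 min

Mon: 5:06 AM–9:20 AM = 4 h 14 min; less 20 min break → 3 h 54 min
Tue: 5:41 AM–9:55 AM = 4 h 14 min
Wed: 6:31 AM–1:27 PM = 6 h 56 min
Total: 3 h 54 min + 4 h 14 min + 6 h 56 min = 15 h 4 min.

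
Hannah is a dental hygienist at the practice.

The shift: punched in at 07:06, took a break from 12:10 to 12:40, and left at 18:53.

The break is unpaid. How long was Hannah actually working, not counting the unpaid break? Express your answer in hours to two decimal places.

The shift: 07:06–18:53 = 11 h 47 min; less 30 min break → 11 h 17 min

11.28 hours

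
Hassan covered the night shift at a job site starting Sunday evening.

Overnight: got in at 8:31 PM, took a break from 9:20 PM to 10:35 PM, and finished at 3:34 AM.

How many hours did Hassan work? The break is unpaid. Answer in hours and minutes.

Overnight: 8:31 PM → midnight = 3 h 29 min; midnight → 3:34 AM = 3 h 34 min; span 7 h 3 min; less 75 min break → 5 h 48 min

5 h 48 min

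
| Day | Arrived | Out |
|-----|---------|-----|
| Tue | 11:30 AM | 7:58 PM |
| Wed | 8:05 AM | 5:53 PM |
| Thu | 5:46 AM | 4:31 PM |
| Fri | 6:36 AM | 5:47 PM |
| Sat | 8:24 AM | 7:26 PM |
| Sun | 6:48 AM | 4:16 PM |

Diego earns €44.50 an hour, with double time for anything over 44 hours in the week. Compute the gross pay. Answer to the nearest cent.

Tue: 11:30 AM–7:58 PM = 8 h 28 min
Wed: 8:05 AM–5:53 PM = 9 h 48 min
Thu: 5:46 AM–4:31 PM = 10 h 45 min
Fri: 6:36 AM–5:47 PM = 11 h 11 min
Sat: 8:24 AM–7:26 PM = 11 h 2 min
Sun: 6:48 AM–4:16 PM = 9 h 28 min
Total worked: 60 h 42 min = 3642 min.
Regular 44 h 0 min = 2640 min at €44.50/h; overtime 16 h 42 min = 1002 min at €89.00/h.
Pay = (2640 × €44.50 + 1002 × €89.00) ÷ 60 = €3444.30.

€3444.30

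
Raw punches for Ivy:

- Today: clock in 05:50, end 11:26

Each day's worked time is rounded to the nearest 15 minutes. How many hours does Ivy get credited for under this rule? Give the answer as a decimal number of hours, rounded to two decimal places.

Today: 05:50–11:26 = 5 h 36 min → rounds to 5 h 30 min

5.50 hours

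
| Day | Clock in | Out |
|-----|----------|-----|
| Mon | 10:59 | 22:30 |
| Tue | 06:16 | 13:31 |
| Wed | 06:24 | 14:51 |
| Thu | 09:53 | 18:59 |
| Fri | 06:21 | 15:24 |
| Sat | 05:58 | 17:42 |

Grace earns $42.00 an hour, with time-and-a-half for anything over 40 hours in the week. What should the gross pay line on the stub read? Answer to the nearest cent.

$2757.30

Mon: 10:59–22:30 = 11 h 31 min
Tue: 06:16–13:31 = 7 h 15 min
Wed: 06:24–14:51 = 8 h 27 min
Thu: 09:53–18:59 = 9 h 6 min
Fri: 06:21–15:24 = 9 h 3 min
Sat: 05:58–17:42 = 11 h 44 min
Total worked: 57 h 6 min = 3426 min.
Regular 40 h 0 min = 2400 min at $42.00/h; overtime 17 h 6 min = 1026 min at $63.00/h.
Pay = (2400 × $42.00 + 1026 × $63.00) ÷ 60 = $2757.30.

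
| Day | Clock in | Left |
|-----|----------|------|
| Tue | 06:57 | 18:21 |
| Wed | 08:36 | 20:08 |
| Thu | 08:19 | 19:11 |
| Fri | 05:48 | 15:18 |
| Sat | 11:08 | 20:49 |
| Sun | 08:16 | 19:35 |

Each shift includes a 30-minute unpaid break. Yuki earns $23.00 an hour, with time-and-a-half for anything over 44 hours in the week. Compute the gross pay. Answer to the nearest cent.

$1608.85

Tue: 06:57–18:21 = 11 h 24 min; less 30 min break → 10 h 54 min
Wed: 08:36–20:08 = 11 h 32 min; less 30 min break → 11 h 2 min
Thu: 08:19–19:11 = 10 h 52 min; less 30 min break → 10 h 22 min
Fri: 05:48–15:18 = 9 h 30 min; less 30 min break → 9 h 0 min
Sat: 11:08–20:49 = 9 h 41 min; less 30 min break → 9 h 11 min
Sun: 08:16–19:35 = 11 h 19 min; less 30 min break → 10 h 49 min
Total worked: 61 h 18 min = 3678 min.
Regular 44 h 0 min = 2640 min at $23.00/h; overtime 17 h 18 min = 1038 min at $34.50/h.
Pay = (2640 × $23.00 + 1038 × $34.50) ÷ 60 = $1608.85.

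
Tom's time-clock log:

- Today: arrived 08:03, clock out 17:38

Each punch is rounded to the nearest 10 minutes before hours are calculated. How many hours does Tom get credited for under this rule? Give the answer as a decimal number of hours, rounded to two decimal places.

9.67 hours

Today: in 08:03→08:00, out 17:38→17:40; 9 h 40 min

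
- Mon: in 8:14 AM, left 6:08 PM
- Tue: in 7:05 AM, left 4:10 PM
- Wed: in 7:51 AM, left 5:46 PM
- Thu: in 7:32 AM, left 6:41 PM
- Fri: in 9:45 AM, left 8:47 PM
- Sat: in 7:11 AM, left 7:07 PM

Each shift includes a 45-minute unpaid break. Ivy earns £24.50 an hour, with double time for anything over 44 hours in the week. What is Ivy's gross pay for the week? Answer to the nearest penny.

£1789.32

Mon: 8:14 AM–6:08 PM = 9 h 54 min; less 45 min break → 9 h 9 min
Tue: 7:05 AM–4:10 PM = 9 h 5 min; less 45 min break → 8 h 20 min
Wed: 7:51 AM–5:46 PM = 9 h 55 min; less 45 min break → 9 h 10 min
Thu: 7:32 AM–6:41 PM = 11 h 9 min; less 45 min break → 10 h 24 min
Fri: 9:45 AM–8:47 PM = 11 h 2 min; less 45 min break → 10 h 17 min
Sat: 7:11 AM–7:07 PM = 11 h 56 min; less 45 min break → 11 h 11 min
Total worked: 58 h 31 min = 3511 min.
Regular 44 h 0 min = 2640 min at £24.50/h; overtime 14 h 31 min = 871 min at £49.00/h.
Pay = (2640 × £24.50 + 871 × £49.00) ÷ 60 = £1789.32.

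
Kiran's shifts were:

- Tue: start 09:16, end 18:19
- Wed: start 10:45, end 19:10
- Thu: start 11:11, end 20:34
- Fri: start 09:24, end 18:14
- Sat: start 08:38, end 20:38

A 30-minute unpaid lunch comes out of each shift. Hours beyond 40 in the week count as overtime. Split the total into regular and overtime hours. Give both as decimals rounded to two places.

Regular 40.00 hours, overtime 5.18 hours

Tue: 09:16–18:19 = 9 h 3 min; less 30 min break → 8 h 33 min
Wed: 10:45–19:10 = 8 h 25 min; less 30 min break → 7 h 55 min
Thu: 11:11–20:34 = 9 h 23 min; less 30 min break → 8 h 53 min
Fri: 09:24–18:14 = 8 h 50 min; less 30 min break → 8 h 20 min
Sat: 08:38–20:38 = 12 h 0 min; less 30 min break → 11 h 30 min
Total worked: 45 h 11 min = 45.18 h.
Threshold 40 h → overtime 5 h 11 min, regular 40 h 0 min.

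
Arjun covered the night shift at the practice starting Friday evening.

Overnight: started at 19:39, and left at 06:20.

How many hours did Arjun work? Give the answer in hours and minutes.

10 h 41 min

Overnight: 19:39 → midnight = 4 h 21 min; midnight → 06:20 = 6 h 20 min; span 10 h 41 min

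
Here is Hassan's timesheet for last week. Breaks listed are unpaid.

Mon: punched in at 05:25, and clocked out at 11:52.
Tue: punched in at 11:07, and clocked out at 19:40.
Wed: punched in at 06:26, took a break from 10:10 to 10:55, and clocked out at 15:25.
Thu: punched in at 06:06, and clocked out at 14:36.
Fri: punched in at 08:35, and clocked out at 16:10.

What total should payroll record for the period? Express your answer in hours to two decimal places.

39.32 hours

Mon: 05:25–11:52 = 6 h 27 min
Tue: 11:07–19:40 = 8 h 33 min
Wed: 06:26–15:25 = 8 h 59 min; less 45 min break → 8 h 14 min
Thu: 06:06–14:36 = 8 h 30 min
Fri: 08:35–16:10 = 7 h 35 min
Total: 6 h 27 min + 8 h 33 min + 8 h 14 min + 8 h 30 min + 7 h 35 min = 39 h 19 min.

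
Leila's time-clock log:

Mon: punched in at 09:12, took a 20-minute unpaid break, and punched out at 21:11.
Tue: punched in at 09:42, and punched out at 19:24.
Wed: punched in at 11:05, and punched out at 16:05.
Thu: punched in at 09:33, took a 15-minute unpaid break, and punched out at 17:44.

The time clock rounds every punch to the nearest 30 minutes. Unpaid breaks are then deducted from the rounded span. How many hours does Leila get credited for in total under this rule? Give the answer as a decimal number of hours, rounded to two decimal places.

Mon: in 09:12→09:00, out 21:11→21:00; 12 h 0 min − 20 min = 11 h 40 min
Tue: in 09:42→09:30, out 19:24→19:30; 10 h 0 min
Wed: in 11:05→11:00, out 16:05→16:00; 5 h 0 min
Thu: in 09:33→09:30, out 17:44→17:30; 8 h 0 min − 15 min = 7 h 45 min
Total credited: 34 h 25 min.

34.42 hours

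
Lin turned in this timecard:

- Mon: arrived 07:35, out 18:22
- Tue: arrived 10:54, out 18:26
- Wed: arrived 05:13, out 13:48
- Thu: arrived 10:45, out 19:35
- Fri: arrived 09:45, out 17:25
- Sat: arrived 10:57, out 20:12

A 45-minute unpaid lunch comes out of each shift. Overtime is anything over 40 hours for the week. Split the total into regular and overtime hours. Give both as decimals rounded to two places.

Regular 40.00 hours, overtime 8.15 hours

Mon: 07:35–18:22 = 10 h 47 min; less 45 min break → 10 h 2 min
Tue: 10:54–18:26 = 7 h 32 min; less 45 min break → 6 h 47 min
Wed: 05:13–13:48 = 8 h 35 min; less 45 min break → 7 h 50 min
Thu: 10:45–19:35 = 8 h 50 min; less 45 min break → 8 h 5 min
Fri: 09:45–17:25 = 7 h 40 min; less 45 min break → 6 h 55 min
Sat: 10:57–20:12 = 9 h 15 min; less 45 min break → 8 h 30 min
Total worked: 48 h 9 min = 48.15 h.
Threshold 40 h → overtime 8 h 9 min, regular 40 h 0 min.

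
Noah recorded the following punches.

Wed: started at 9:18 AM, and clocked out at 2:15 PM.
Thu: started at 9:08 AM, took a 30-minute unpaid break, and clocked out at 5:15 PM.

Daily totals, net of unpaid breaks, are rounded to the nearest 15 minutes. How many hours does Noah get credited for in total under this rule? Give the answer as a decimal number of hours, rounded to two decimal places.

12.50 hours

Wed: 9:18 AM–2:15 PM = 4 h 57 min → rounds to 5 h 0 min
Thu: 9:08 AM–5:15 PM = 8 h 7 min − 30 min = 7 h 37 min → rounds to 7 h 30 min
Total credited: 12 h 30 min.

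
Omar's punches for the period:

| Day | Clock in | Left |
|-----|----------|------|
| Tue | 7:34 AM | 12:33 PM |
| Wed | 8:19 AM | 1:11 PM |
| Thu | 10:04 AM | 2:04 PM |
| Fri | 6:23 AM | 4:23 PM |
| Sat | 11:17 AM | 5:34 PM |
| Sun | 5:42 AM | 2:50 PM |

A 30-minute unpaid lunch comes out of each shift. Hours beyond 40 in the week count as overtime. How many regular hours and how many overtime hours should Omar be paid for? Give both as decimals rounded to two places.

Tue: 7:34 AM–12:33 PM = 4 h 59 min; less 30 min break → 4 h 29 min
Wed: 8:19 AM–1:11 PM = 4 h 52 min; less 30 min break → 4 h 22 min
Thu: 10:04 AM–2:04 PM = 4 h 0 min; less 30 min break → 3 h 30 min
Fri: 6:23 AM–4:23 PM = 10 h 0 min; less 30 min break → 9 h 30 min
Sat: 11:17 AM–5:34 PM = 6 h 17 min; less 30 min break → 5 h 47 min
Sun: 5:42 AM–2:50 PM = 9 h 8 min; less 30 min break → 8 h 38 min
Total worked: 36 h 16 min = 36.27 h.
Threshold 40 h → overtime 0 h 0 min, regular 36 h 16 min.

Regular 36.27 hours, overtime 0.00 hours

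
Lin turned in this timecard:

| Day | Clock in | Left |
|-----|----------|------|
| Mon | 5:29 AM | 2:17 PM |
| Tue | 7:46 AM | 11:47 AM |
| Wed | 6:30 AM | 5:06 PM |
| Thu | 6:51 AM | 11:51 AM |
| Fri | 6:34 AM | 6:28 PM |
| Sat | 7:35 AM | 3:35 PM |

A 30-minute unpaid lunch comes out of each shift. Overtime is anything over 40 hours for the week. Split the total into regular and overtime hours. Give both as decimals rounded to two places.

Regular 40.00 hours, overtime 5.32 hours

Mon: 5:29 AM–2:17 PM = 8 h 48 min; less 30 min break → 8 h 18 min
Tue: 7:46 AM–11:47 AM = 4 h 1 min; less 30 min break → 3 h 31 min
Wed: 6:30 AM–5:06 PM = 10 h 36 min; less 30 min break → 10 h 6 min
Thu: 6:51 AM–11:51 AM = 5 h 0 min; less 30 min break → 4 h 30 min
Fri: 6:34 AM–6:28 PM = 11 h 54 min; less 30 min break → 11 h 24 min
Sat: 7:35 AM–3:35 PM = 8 h 0 min; less 30 min break → 7 h 30 min
Total worked: 45 h 19 min = 45.32 h.
Threshold 40 h → overtime 5 h 19 min, regular 40 h 0 min.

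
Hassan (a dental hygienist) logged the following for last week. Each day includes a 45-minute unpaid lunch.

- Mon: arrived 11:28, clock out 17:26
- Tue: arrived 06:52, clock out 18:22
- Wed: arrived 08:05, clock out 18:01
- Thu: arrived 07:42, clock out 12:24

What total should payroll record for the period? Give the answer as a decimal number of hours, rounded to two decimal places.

Mon: 11:28–17:26 = 5 h 58 min; less 45 min break → 5 h 13 min
Tue: 06:52–18:22 = 11 h 30 min; less 45 min break → 10 h 45 min
Wed: 08:05–18:01 = 9 h 56 min; less 45 min break → 9 h 11 min
Thu: 07:42–12:24 = 4 h 42 min; less 45 min break → 3 h 57 min
Total: 5 h 13 min + 10 h 45 min + 9 h 11 min + 3 h 57 min = 29 h 6 min.

29.10 hours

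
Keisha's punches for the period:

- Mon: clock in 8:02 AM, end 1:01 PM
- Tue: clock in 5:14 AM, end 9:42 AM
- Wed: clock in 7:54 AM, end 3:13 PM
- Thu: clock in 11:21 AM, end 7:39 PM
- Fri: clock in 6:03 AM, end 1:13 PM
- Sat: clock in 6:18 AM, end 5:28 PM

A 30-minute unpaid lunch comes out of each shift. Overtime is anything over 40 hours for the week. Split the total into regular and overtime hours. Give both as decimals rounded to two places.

Mon: 8:02 AM–1:01 PM = 4 h 59 min; less 30 min break → 4 h 29 min
Tue: 5:14 AM–9:42 AM = 4 h 28 min; less 30 min break → 3 h 58 min
Wed: 7:54 AM–3:13 PM = 7 h 19 min; less 30 min break → 6 h 49 min
Thu: 11:21 AM–7:39 PM = 8 h 18 min; less 30 min break → 7 h 48 min
Fri: 6:03 AM–1:13 PM = 7 h 10 min; less 30 min break → 6 h 40 min
Sat: 6:18 AM–5:28 PM = 11 h 10 min; less 30 min break → 10 h 40 min
Total worked: 40 h 24 min = 40.40 h.
Threshold 40 h → overtime 0 h 24 min, regular 40 h 0 min.

Regular 40.00 hours, overtime 0.40 hours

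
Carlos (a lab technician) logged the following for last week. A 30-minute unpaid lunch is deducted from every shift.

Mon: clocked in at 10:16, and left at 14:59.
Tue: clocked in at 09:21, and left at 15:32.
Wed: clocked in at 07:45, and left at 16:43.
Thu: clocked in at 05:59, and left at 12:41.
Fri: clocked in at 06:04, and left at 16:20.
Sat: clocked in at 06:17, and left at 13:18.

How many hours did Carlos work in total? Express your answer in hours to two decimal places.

Mon: 10:16–14:59 = 4 h 43 min; less 30 min break → 4 h 13 min
Tue: 09:21–15:32 = 6 h 11 min; less 30 min break → 5 h 41 min
Wed: 07:45–16:43 = 8 h 58 min; less 30 min break → 8 h 28 min
Thu: 05:59–12:41 = 6 h 42 min; less 30 min break → 6 h 12 min
Fri: 06:04–16:20 = 10 h 16 min; less 30 min break → 9 h 46 min
Sat: 06:17–13:18 = 7 h 1 min; less 30 min break → 6 h 31 min
Total: 4 h 13 min + 5 h 41 min + 8 h 28 min + 6 h 12 min + 9 h 46 min + 6 h 31 min = 40 h 51 min.

40.85 hours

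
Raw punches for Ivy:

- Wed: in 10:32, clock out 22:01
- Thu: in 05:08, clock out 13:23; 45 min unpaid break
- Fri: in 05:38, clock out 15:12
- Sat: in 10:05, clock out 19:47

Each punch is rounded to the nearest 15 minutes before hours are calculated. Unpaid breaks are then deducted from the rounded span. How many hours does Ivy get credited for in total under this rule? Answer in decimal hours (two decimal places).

38.25 hours

Wed: in 10:32→10:30, out 22:01→22:00; 11 h 30 min
Thu: in 05:08→05:15, out 13:23→13:30; 8 h 15 min − 45 min = 7 h 30 min
Fri: in 05:38→05:45, out 15:12→15:15; 9 h 30 min
Sat: in 10:05→10:00, out 19:47→19:45; 9 h 45 min
Total credited: 38 h 15 min.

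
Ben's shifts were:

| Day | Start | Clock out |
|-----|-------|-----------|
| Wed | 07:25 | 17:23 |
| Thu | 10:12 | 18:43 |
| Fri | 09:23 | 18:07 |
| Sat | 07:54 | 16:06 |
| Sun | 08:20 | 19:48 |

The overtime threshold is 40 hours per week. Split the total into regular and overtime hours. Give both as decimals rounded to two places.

Regular 40.00 hours, overtime 6.88 hours

Wed: 07:25–17:23 = 9 h 58 min
Thu: 10:12–18:43 = 8 h 31 min
Fri: 09:23–18:07 = 8 h 44 min
Sat: 07:54–16:06 = 8 h 12 min
Sun: 08:20–19:48 = 11 h 28 min
Total worked: 46 h 53 min = 46.88 h.
Threshold 40 h → overtime 6 h 53 min, regular 40 h 0 min.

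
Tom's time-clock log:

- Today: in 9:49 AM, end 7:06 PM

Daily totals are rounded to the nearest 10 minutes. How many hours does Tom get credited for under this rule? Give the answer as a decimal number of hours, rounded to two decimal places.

Today: 9:49 AM–7:06 PM = 9 h 17 min → rounds to 9 h 20 min

9.33 hours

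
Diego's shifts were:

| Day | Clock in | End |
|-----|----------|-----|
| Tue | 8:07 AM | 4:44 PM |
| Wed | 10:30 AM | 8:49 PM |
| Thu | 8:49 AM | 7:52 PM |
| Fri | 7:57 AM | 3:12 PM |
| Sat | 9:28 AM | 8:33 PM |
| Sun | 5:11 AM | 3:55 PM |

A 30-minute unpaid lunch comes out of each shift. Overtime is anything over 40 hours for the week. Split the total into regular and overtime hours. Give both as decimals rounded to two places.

Regular 40.00 hours, overtime 16.05 hours

Tue: 8:07 AM–4:44 PM = 8 h 37 min; less 30 min break → 8 h 7 min
Wed: 10:30 AM–8:49 PM = 10 h 19 min; less 30 min break → 9 h 49 min
Thu: 8:49 AM–7:52 PM = 11 h 3 min; less 30 min break → 10 h 33 min
Fri: 7:57 AM–3:12 PM = 7 h 15 min; less 30 min break → 6 h 45 min
Sat: 9:28 AM–8:33 PM = 11 h 5 min; less 30 min break → 10 h 35 min
Sun: 5:11 AM–3:55 PM = 10 h 44 min; less 30 min break → 10 h 14 min
Total worked: 56 h 3 min = 56.05 h.
Threshold 40 h → overtime 16 h 3 min, regular 40 h 0 min.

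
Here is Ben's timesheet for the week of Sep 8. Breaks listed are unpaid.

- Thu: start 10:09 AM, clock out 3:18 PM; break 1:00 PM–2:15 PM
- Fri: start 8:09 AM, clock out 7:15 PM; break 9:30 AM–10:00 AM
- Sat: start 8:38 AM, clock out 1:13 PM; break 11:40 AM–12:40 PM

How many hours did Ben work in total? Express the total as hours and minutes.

Thu: 10:09 AM–3:18 PM = 5 h 9 min; less 75 min break → 3 h 54 min
Fri: 8:09 AM–7:15 PM = 11 h 6 min; less 30 min break → 10 h 36 min
Sat: 8:38 AM–1:13 PM = 4 h 35 min; less 60 min break → 3 h 35 min
Total: 3 h 54 min + 10 h 36 min + 3 h 35 min = 18 h 5 min.

18 h 5 min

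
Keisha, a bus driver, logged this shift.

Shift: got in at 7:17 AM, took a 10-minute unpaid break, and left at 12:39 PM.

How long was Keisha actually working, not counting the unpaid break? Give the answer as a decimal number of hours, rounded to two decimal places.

5.20 hours

Shift: 7:17 AM–12:39 PM = 5 h 22 min; less 10 min break → 5 h 12 min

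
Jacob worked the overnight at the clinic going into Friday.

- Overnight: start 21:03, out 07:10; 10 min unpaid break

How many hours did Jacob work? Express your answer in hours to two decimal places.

Overnight: 21:03 → midnight = 2 h 57 min; midnight → 07:10 = 7 h 10 min; span 10 h 7 min; less 10 min break → 9 h 57 min

9.95 hours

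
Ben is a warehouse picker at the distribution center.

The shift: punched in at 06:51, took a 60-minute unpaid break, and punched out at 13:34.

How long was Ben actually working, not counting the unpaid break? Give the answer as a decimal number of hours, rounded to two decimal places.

The shift: 06:51–13:34 = 6 h 43 min; less 60 min break → 5 h 43 min

5.72 hours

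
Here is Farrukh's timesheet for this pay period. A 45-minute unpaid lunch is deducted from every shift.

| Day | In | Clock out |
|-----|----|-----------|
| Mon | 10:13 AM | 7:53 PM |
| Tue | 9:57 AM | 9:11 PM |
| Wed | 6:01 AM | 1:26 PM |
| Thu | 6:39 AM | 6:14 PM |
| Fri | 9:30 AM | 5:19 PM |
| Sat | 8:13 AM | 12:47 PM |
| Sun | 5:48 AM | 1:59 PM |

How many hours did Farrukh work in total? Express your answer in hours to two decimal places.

Mon: 10:13 AM–7:53 PM = 9 h 40 min; less 45 min break → 8 h 55 min
Tue: 9:57 AM–9:11 PM = 11 h 14 min; less 45 min break → 10 h 29 min
Wed: 6:01 AM–1:26 PM = 7 h 25 min; less 45 min break → 6 h 40 min
Thu: 6:39 AM–6:14 PM = 11 h 35 min; less 45 min break → 10 h 50 min
Fri: 9:30 AM–5:19 PM = 7 h 49 min; less 45 min break → 7 h 4 min
Sat: 8:13 AM–12:47 PM = 4 h 34 min; less 45 min break → 3 h 49 min
Sun: 5:48 AM–1:59 PM = 8 h 11 min; less 45 min break → 7 h 26 min
Total: 8 h 55 min + 10 h 29 min + 6 h 40 min + 10 h 50 min + 7 h 4 min + 3 h 49 min + 7 h 26 min = 55 h 13 min.

55.22 hours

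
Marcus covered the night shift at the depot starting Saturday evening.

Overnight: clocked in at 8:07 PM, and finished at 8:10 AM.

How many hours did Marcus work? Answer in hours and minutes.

Overnight: 8:07 PM → midnight = 3 h 53 min; midnight → 8:10 AM = 8 h 10 min; span 12 h 3 min

12 h 3 min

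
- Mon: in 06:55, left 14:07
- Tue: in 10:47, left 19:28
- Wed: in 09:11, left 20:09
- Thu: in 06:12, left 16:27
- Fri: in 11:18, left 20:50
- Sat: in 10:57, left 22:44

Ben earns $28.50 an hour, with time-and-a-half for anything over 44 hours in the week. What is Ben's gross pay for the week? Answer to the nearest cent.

Mon: 06:55–14:07 = 7 h 12 min
Tue: 10:47–19:28 = 8 h 41 min
Wed: 09:11–20:09 = 10 h 58 min
Thu: 06:12–16:27 = 10 h 15 min
Fri: 11:18–20:50 = 9 h 32 min
Sat: 10:57–22:44 = 11 h 47 min
Total worked: 58 h 25 min = 3505 min.
Regular 44 h 0 min = 2640 min at $28.50/h; overtime 14 h 25 min = 865 min at $42.75/h.
Pay = (2640 × $28.50 + 865 × $42.75) ÷ 60 = $1870.31.

$1870.31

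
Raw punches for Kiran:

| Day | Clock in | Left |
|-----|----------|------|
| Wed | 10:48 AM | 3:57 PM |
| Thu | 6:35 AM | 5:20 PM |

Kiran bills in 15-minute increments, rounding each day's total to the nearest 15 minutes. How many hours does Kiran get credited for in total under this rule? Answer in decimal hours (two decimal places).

Wed: 10:48 AM–3:57 PM = 5 h 9 min → rounds to 5 h 15 min
Thu: 6:35 AM–5:20 PM = 10 h 45 min → rounds to 10 h 45 min
Total credited: 16 h 0 min.

16.00 hours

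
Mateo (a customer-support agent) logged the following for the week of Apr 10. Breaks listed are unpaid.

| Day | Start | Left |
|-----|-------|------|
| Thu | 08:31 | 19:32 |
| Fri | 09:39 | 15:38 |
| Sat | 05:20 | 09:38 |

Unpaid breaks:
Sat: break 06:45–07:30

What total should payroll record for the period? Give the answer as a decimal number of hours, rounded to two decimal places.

Thu: 08:31–19:32 = 11 h 1 min
Fri: 09:39–15:38 = 5 h 59 min
Sat: 05:20–09:38 = 4 h 18 min; less 45 min break → 3 h 33 min
Total: 11 h 1 min + 5 h 59 min + 3 h 33 min = 20 h 33 min.

20.55 hours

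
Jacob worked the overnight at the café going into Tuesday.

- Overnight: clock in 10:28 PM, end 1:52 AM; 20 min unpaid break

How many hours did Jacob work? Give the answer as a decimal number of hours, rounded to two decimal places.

3.07 hours

Overnight: 10:28 PM → midnight = 1 h 32 min; midnight → 1:52 AM = 1 h 52 min; span 3 h 24 min; less 20 min break → 3 h 4 min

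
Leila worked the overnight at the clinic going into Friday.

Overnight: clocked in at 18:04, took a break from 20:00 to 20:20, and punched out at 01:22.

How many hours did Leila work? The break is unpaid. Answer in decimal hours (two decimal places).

Overnight: 18:04 → midnight = 5 h 56 min; midnight → 01:22 = 1 h 22 min; span 7 h 18 min; less 20 min break → 6 h 58 min

6.97 hours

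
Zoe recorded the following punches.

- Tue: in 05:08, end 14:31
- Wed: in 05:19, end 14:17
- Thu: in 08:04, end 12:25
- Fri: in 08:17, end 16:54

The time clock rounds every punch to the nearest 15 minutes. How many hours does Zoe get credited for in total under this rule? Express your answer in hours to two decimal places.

Tue: in 05:08→05:15, out 14:31→14:30; 9 h 15 min
Wed: in 05:19→05:15, out 14:17→14:15; 9 h 0 min
Thu: in 08:04→08:00, out 12:25→12:30; 4 h 30 min
Fri: in 08:17→08:15, out 16:54→17:00; 8 h 45 min
Total credited: 31 h 30 min.

31.50 hours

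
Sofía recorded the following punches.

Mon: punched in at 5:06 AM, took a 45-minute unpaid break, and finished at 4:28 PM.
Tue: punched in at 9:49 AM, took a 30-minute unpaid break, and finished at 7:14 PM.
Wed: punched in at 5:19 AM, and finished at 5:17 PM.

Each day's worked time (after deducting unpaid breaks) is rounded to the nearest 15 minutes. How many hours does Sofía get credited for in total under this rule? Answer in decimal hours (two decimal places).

31.50 hours

Mon: 5:06 AM–4:28 PM = 11 h 22 min − 45 min = 10 h 37 min → rounds to 10 h 30 min
Tue: 9:49 AM–7:14 PM = 9 h 25 min − 30 min = 8 h 55 min → rounds to 9 h 0 min
Wed: 5:19 AM–5:17 PM = 11 h 58 min → rounds to 12 h 0 min
Total credited: 31 h 30 min.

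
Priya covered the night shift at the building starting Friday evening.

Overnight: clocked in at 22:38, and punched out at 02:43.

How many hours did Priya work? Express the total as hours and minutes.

4 h 5 min

Overnight: 22:38 → midnight = 1 h 22 min; midnight → 02:43 = 2 h 43 min; span 4 h 5 min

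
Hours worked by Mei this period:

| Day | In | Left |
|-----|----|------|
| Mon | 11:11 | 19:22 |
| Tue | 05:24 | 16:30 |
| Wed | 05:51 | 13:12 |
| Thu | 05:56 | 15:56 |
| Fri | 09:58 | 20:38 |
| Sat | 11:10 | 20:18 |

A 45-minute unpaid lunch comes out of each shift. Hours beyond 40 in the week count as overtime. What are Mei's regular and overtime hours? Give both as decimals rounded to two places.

Mon: 11:11–19:22 = 8 h 11 min; less 45 min break → 7 h 26 min
Tue: 05:24–16:30 = 11 h 6 min; less 45 min break → 10 h 21 min
Wed: 05:51–13:12 = 7 h 21 min; less 45 min break → 6 h 36 min
Thu: 05:56–15:56 = 10 h 0 min; less 45 min break → 9 h 15 min
Fri: 09:58–20:38 = 10 h 40 min; less 45 min break → 9 h 55 min
Sat: 11:10–20:18 = 9 h 8 min; less 45 min break → 8 h 23 min
Total worked: 51 h 56 min = 51.93 h.
Threshold 40 h → overtime 11 h 56 min, regular 40 h 0 min.

Regular 40.00 hours, overtime 11.93 hours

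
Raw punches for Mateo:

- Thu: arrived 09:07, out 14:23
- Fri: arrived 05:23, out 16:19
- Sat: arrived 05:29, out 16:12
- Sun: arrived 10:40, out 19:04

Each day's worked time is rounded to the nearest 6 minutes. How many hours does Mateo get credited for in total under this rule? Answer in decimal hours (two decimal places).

35.30 hours

Thu: 09:07–14:23 = 5 h 16 min → rounds to 5 h 18 min
Fri: 05:23–16:19 = 10 h 56 min → rounds to 10 h 54 min
Sat: 05:29–16:12 = 10 h 43 min → rounds to 10 h 42 min
Sun: 10:40–19:04 = 8 h 24 min → rounds to 8 h 24 min
Total credited: 35 h 18 min.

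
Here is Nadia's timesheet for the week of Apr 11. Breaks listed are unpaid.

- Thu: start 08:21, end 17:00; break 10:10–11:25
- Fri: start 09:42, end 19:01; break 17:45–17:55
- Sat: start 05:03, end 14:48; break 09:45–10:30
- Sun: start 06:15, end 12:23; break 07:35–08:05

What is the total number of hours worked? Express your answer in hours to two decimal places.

31.18 hours

Thu: 08:21–17:00 = 8 h 39 min; less 75 min break → 7 h 24 min
Fri: 09:42–19:01 = 9 h 19 min; less 10 min break → 9 h 9 min
Sat: 05:03–14:48 = 9 h 45 min; less 45 min break → 9 h 0 min
Sun: 06:15–12:23 = 6 h 8 min; less 30 min break → 5 h 38 min
Total: 7 h 24 min + 9 h 9 min + 9 h 0 min + 5 h 38 min = 31 h 11 min.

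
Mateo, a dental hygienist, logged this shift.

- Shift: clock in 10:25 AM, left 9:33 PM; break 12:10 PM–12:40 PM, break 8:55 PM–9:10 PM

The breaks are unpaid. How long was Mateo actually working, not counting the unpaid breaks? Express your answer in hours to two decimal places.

Shift: 10:25 AM–9:33 PM = 11 h 8 min; less 45 min break → 10 h 23 min

10.38 hours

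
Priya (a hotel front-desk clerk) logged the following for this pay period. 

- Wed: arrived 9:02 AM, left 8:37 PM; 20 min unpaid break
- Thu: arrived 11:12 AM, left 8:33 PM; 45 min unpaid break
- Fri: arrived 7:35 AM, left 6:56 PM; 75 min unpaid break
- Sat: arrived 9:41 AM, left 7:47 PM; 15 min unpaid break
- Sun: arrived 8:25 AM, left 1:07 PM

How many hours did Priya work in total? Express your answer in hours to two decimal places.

Wed: 9:02 AM–8:37 PM = 11 h 35 min; less 20 min break → 11 h 15 min
Thu: 11:12 AM–8:33 PM = 9 h 21 min; less 45 min break → 8 h 36 min
Fri: 7:35 AM–6:56 PM = 11 h 21 min; less 75 min break → 10 h 6 min
Sat: 9:41 AM–7:47 PM = 10 h 6 min; less 15 min break → 9 h 51 min
Sun: 8:25 AM–1:07 PM = 4 h 42 min
Total: 11 h 15 min + 8 h 36 min + 10 h 6 min + 9 h 51 min + 4 h 42 min = 44 h 30 min.

44.50 hours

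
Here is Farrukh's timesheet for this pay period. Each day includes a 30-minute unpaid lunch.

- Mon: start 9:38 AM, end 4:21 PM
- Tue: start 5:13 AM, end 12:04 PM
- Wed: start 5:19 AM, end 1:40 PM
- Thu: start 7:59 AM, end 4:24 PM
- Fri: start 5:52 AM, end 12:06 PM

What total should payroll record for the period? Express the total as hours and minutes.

34 h 4 min

Mon: 9:38 AM–4:21 PM = 6 h 43 min; less 30 min break → 6 h 13 min
Tue: 5:13 AM–12:04 PM = 6 h 51 min; less 30 min break → 6 h 21 min
Wed: 5:19 AM–1:40 PM = 8 h 21 min; less 30 min break → 7 h 51 min
Thu: 7:59 AM–4:24 PM = 8 h 25 min; less 30 min break → 7 h 55 min
Fri: 5:52 AM–12:06 PM = 6 h 14 min; less 30 min break → 5 h 44 min
Total: 6 h 13 min + 6 h 21 min + 7 h 51 min + 7 h 55 min + 5 h 44 min = 34 h 4 min.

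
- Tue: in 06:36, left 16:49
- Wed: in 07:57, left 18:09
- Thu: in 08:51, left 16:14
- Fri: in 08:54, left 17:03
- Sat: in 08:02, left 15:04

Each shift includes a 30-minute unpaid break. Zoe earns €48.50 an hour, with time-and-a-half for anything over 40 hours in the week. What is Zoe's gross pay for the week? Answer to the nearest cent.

Tue: 06:36–16:49 = 10 h 13 min; less 30 min break → 9 h 43 min
Wed: 07:57–18:09 = 10 h 12 min; less 30 min break → 9 h 42 min
Thu: 08:51–16:14 = 7 h 23 min; less 30 min break → 6 h 53 min
Fri: 08:54–17:03 = 8 h 9 min; less 30 min break → 7 h 39 min
Sat: 08:02–15:04 = 7 h 2 min; less 30 min break → 6 h 32 min
Total worked: 40 h 29 min = 2429 min.
Regular 40 h 0 min = 2400 min at €48.50/h; overtime 0 h 29 min = 29 min at €72.75/h.
Pay = (2400 × €48.50 + 29 × €72.75) ÷ 60 = €1975.16.

€1975.16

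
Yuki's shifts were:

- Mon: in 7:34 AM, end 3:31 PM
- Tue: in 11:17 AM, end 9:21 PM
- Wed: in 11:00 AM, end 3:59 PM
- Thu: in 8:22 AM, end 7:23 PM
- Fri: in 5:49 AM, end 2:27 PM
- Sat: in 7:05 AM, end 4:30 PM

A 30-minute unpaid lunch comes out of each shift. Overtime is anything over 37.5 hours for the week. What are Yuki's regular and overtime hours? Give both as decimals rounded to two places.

Regular 37.50 hours, overtime 11.57 hours

Mon: 7:34 AM–3:31 PM = 7 h 57 min; less 30 min break → 7 h 27 min
Tue: 11:17 AM–9:21 PM = 10 h 4 min; less 30 min break → 9 h 34 min
Wed: 11:00 AM–3:59 PM = 4 h 59 min; less 30 min break → 4 h 29 min
Thu: 8:22 AM–7:23 PM = 11 h 1 min; less 30 min break → 10 h 31 min
Fri: 5:49 AM–2:27 PM = 8 h 38 min; less 30 min break → 8 h 8 min
Sat: 7:05 AM–4:30 PM = 9 h 25 min; less 30 min break → 8 h 55 min
Total worked: 49 h 4 min = 49.07 h.
Threshold 37.5 h → overtime 11 h 34 min, regular 37 h 30 min.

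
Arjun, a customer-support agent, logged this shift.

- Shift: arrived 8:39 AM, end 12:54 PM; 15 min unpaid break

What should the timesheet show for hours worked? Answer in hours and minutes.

Shift: 8:39 AM–12:54 PM = 4 h 15 min; less 15 min break → 4 h 0 min

4 h 0 min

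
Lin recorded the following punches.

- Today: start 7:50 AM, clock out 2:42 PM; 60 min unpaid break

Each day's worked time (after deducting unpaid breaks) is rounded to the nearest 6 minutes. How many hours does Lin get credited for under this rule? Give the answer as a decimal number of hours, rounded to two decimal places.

Today: 7:50 AM–2:42 PM = 6 h 52 min − 60 min = 5 h 52 min → rounds to 5 h 54 min

5.90 hours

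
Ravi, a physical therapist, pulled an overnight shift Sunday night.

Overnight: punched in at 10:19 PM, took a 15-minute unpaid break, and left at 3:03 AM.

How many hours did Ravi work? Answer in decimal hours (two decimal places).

Overnight: 10:19 PM → midnight = 1 h 41 min; midnight → 3:03 AM = 3 h 3 min; span 4 h 44 min; less 15 min break → 4 h 29 min

4.48 hours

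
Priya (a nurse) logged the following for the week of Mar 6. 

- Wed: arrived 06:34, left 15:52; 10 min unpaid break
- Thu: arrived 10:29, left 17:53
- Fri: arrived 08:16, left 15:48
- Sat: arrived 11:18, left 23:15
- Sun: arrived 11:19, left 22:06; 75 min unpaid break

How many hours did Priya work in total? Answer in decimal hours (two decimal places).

Wed: 06:34–15:52 = 9 h 18 min; less 10 min break → 9 h 8 min
Thu: 10:29–17:53 = 7 h 24 min
Fri: 08:16–15:48 = 7 h 32 min
Sat: 11:18–23:15 = 11 h 57 min
Sun: 11:19–22:06 = 10 h 47 min; less 75 min break → 9 h 32 min
Total: 9 h 8 min + 7 h 24 min + 7 h 32 min + 11 h 57 min + 9 h 32 min = 45 h 33 min.

45.55 hours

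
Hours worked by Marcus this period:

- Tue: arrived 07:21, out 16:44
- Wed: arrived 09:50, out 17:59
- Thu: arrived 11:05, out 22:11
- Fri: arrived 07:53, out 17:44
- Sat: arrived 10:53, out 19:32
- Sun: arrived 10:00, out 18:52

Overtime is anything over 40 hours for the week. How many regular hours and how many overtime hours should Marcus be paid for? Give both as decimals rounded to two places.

Tue: 07:21–16:44 = 9 h 23 min
Wed: 09:50–17:59 = 8 h 9 min
Thu: 11:05–22:11 = 11 h 6 min
Fri: 07:53–17:44 = 9 h 51 min
Sat: 10:53–19:32 = 8 h 39 min
Sun: 10:00–18:52 = 8 h 52 min
Total worked: 56 h 0 min = 56.00 h.
Threshold 40 h → overtime 16 h 0 min, regular 40 h 0 min.

Regular 40.00 hours, overtime 16.00 hours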